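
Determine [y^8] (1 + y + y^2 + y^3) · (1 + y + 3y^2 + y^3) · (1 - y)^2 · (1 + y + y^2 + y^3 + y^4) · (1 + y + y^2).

(1 + y + y^2 + y^3) has coefficients 1,1,1,1 for degrees 0…3.
(1 + y + 3y^2 + y^3) has coefficients 1,1,3,1,0,0,0,0,0 for degrees 0…8.
Multiplying by (1 - y)^2 gives running coefficients 1,-1,2,-4,1,1,0,0,0 for degrees 0…8.
Multiplying by (1 + y + y^2 + y^3 + y^4) gives running coefficients 1,0,2,-2,-1,-1,0,-2,2 for degrees 0…8.
Finally multiplying by (1 + y + y^2), the product of all factors after the first has coefficients 1,1,3,0,-1,-4,-2,-3,0 for degrees 0…8.
[y^8] = 1·0 + 1·(-3) + 1·(-2) + 1·(-4) = -9.

-9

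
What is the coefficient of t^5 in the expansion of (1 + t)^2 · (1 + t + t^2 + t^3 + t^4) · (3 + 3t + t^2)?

25

(1 + t)^2 has coefficients 1,2,1 for degrees 0…2.
(1 + t + t^2 + t^3 + t^4) has coefficients 1,1,1,1,1,0 for degrees 0…5.
Finally multiplying by (3 + 3t + t^2), the product of all factors after the first has coefficients 3,6,7,7,7,4 for degrees 0…5.
[t^5] = 1·4 + 2·7 + 1·7 = 25.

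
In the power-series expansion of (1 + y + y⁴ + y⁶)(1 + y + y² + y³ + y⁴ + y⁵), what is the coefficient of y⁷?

2

(1 + y + y⁴ + y⁶) has coefficients 1,1,0,0,1,0,1 for degrees 0…6.
(1 + y + y² + y³ + y⁴ + y⁵) has coefficients 1,1,1,1,1,1,0,0 for degrees 0…7.
[y⁷] = 1·0 + 1·0 + 1·1 + 1·1 = 2.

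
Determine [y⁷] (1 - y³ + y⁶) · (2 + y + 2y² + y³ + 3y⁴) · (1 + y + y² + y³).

(1 - y³ + y⁶) has coefficients 1,0,0,-1,0,0,1 for degrees 0…6.
(2 + y + 2y² + y³ + 3y⁴) has coefficients 2,1,2,1,3,0,0,0 for degrees 0…7.
Finally multiplying by (1 + y + y² + y³), the product of all factors after the first has coefficients 2,3,5,6,7,6,4,3 for degrees 0…7.
[y⁷] = 1·3 − 1·7 + 1·3 = -1.

-1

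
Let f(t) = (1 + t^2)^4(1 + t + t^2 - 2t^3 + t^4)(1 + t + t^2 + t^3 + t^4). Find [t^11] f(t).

-1

(1 + t^2)^4 has coefficients 1,0,4,0,6,0,4,0,1 for degrees 0…8.
(1 + t + t^2 - 2t^3 + t^4) has coefficients 1,1,1,-2,1,0,0,0,0,0,0,0 for degrees 0…11.
Finally multiplying by (1 + t + t^2 + t^3 + t^4), the product of all factors after the first has coefficients 1,2,3,1,2,1,0,-1,1,0,0,0 for degrees 0…11.
[t^11] = 1·0 + 4·0 + 6·(-1) + 4·1 + 1·1 = -1.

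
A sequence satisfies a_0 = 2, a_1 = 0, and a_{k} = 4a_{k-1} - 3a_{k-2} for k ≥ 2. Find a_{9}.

The ordinary generating function has denominator 1 - 4q + 3q^2.
Iterating the recurrence: a_0,…,a_{9} = 2, 0, -6, -24, -78, -240, -726, -2184, -6558, -19680.

-19680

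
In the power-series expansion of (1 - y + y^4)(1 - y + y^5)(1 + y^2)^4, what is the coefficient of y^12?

-3

(1 - y + y^4) has coefficients 1,-1,0,0,1 for degrees 0…4.
(1 - y + y^5) has coefficients 1,-1,0,0,0,1,0,0,0,0,0,0,0 for degrees 0…12.
Finally multiplying by (1 + y^2)^4, the product of all factors after the first has coefficients 1,-1,4,-4,6,-5,4,0,1,5,0,4,0 for degrees 0…12.
[y^12] = 1·0 − 1·4 + 1·1 = -3.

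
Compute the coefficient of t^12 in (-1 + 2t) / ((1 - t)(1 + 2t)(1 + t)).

-10921

Partial fractions give a closed form: a_n = (1/6)·1^n + (-8/3)·(-2)^n + (3/2)·(-1)^n.
At n = 12: a_12 = -10921.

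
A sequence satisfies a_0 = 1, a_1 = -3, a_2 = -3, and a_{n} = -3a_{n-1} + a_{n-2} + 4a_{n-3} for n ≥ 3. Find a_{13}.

648073

The ordinary generating function has denominator 1 + 3t - t^2 - 4t^3.
Iterating the recurrence: a_0,…,a_{13} = 1, -3, -3, 10, -45, 133, -404, 1165, -3367, 9650, -27657, 79153, -226516, 648073.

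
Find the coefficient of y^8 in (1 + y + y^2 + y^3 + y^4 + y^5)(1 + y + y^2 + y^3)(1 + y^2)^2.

(1 + y + y^2 + y^3 + y^4 + y^5) has coefficients 1,1,1,1,1,1 for degrees 0…5.
(1 + y + y^2 + y^3) has coefficients 1,1,1,1,0,0,0,0,0 for degrees 0…8.
Finally multiplying by (1 + y^2)^2, the product of all factors after the first has coefficients 1,1,3,3,3,3,1,1,0 for degrees 0…8.
[y^8] = 1·0 + 1·1 + 1·1 + 1·3 + 1·3 + 1·3 = 11.

11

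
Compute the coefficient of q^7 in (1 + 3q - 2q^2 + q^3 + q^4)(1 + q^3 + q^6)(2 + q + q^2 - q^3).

(1 + 3q - 2q^2 + q^3 + q^4) has coefficients 1,3,-2,1,1 for degrees 0…4.
(1 + q^3 + q^6) has coefficients 1,0,0,1,0,0,1,0 for degrees 0…7.
Finally multiplying by (2 + q + q^2 - q^3), the product of all factors after the first has coefficients 2,1,1,1,1,1,1,1 for degrees 0…7.
[q^7] = 1·1 + 3·1 − 2·1 + 1·1 + 1·1 = 4.

4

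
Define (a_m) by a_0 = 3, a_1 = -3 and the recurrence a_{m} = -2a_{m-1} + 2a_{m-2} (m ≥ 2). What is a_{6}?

The ordinary generating function has denominator 1 + 2t - 2t^2.
Iterating the recurrence: a_0,…,a_{6} = 3, -3, 12, -30, 84, -228, 624.

624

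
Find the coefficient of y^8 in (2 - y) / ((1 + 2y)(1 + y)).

1277

Partial fractions give a closed form: a_n = (5)·(-2)^n + (-3)·(-1)^n.
At n = 8: a_8 = 1277.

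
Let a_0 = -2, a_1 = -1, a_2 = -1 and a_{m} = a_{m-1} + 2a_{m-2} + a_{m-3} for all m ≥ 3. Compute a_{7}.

-86

The ordinary generating function has denominator 1 - z - 2z^2 - z^3.
Iterating the recurrence: a_0,…,a_{7} = -2, -1, -1, -5, -8, -19, -40, -86.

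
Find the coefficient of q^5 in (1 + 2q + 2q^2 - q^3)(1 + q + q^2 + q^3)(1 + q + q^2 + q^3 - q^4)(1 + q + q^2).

(1 + 2q + 2q^2 - q^3) has coefficients 1,2,2,-1 for degrees 0…3.
(1 + q + q^2 + q^3) has coefficients 1,1,1,1,0,0 for degrees 0…5.
Multiplying by (1 + q + q^2 + q^3 - q^4) gives running coefficients 1,2,3,4,2,1 for degrees 0…5.
Finally multiplying by (1 + q + q^2), the product of all factors after the first has coefficients 1,3,6,9,9,7 for degrees 0…5.
[q^5] = 1·7 + 2·9 + 2·9 − 1·6 = 37.

37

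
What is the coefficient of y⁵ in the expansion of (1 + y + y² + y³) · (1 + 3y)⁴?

243

(1 + y + y² + y³) has coefficients 1,1,1,1 for degrees 0…3.
(1 + 3y)⁴ has coefficients 1,12,54,108,81,0 for degrees 0…5.
[y⁵] = 1·0 + 1·81 + 1·108 + 1·54 = 243.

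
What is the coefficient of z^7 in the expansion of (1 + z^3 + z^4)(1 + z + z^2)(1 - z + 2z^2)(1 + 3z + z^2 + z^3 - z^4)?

15

(1 + z^3 + z^4) has coefficients 1,0,0,1,1 for degrees 0…4.
(1 + z + z^2) has coefficients 1,1,1,0,0,0,0,0 for degrees 0…7.
Multiplying by (1 - z + 2z^2) gives running coefficients 1,0,2,1,2,0,0,0 for degrees 0…7.
Finally multiplying by (1 + 3z + z^2 + z^3 - z^4), the product of all factors after the first has coefficients 1,3,3,8,6,9,1,1 for degrees 0…7.
[z^7] = 1·1 + 1·6 + 1·8 = 15.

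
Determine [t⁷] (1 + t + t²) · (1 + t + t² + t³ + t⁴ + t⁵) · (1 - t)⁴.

(1 + t + t²) has coefficients 1,1,1 for degrees 0…2.
(1 + t + t² + t³ + t⁴ + t⁵) has coefficients 1,1,1,1,1,1,0,0 for degrees 0…7.
Finally multiplying by (1 - t)⁴, the product of all factors after the first has coefficients 1,-3,3,-1,0,0,-1,3 for degrees 0…7.
[t⁷] = 1·3 + 1·(-1) + 1·0 = 2.

2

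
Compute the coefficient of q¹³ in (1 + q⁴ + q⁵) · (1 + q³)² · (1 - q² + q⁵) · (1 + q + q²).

(1 + q⁴ + q⁵) has coefficients 1,0,0,0,1,1 for degrees 0…5.
(1 + q³)² has coefficients 1,0,0,2,0,0,1,0,0,0,0,0,0,0 for degrees 0…13.
Multiplying by (1 - q² + q⁵) gives running coefficients 1,0,-1,2,0,-1,1,0,1,0,0,1,0,0 for degrees 0…13.
Finally multiplying by (1 + q + q²), the product of all factors after the first has coefficients 1,1,0,1,1,1,0,0,2,1,1,1,1,1 for degrees 0…13.
[q¹³] = 1·1 + 1·1 + 1·2 = 4.

4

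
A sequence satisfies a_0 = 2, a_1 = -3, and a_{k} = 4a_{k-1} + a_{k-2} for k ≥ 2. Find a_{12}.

The ordinary generating function has denominator 1 - 4t - t^2.
Iterating the recurrence: a_0,…,a_{12} = 2, -3, -10, -43, -182, -771, -3266, -13835, -58606, -248259, -1051642, -4454827, -18870950.

-18870950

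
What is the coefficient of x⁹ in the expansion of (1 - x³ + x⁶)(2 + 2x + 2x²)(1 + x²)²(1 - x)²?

(1 - x³ + x⁶) has coefficients 1,0,0,-1,0,0,1 for degrees 0…6.
(2 + 2x + 2x²) has coefficients 2,2,2,0,0,0,0,0,0,0 for degrees 0…9.
Multiplying by (1 + x²)² gives running coefficients 2,2,6,4,6,2,2,0,0,0 for degrees 0…9.
Finally multiplying by (1 - x)², the product of all factors after the first has coefficients 2,-2,4,-6,4,-6,4,-2,2,0 for degrees 0…9.
[x⁹] = 1·0 − 1·4 + 1·(-6) = -10.

-10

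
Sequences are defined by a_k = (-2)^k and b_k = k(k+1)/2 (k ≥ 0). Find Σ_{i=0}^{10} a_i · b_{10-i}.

This is [x^10] in the product of the two ordinary generating functions.
Σ = 1·55 − 2·45 + 4·36 − 8·28 + 16·21 − 32·15 + 64·10 − 128·6 + 256·3 − 512·1 + 1024·0 = -131.

-131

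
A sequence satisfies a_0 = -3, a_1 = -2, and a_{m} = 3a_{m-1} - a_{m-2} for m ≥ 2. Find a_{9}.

-2207

The ordinary generating function has denominator 1 - 3y + y^2.
Iterating the recurrence: a_0,…,a_{9} = -3, -2, -3, -7, -18, -47, -123, -322, -843, -2207.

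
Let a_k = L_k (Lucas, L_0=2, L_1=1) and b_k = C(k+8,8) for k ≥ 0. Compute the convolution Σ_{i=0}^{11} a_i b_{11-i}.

The convolution is the x^11 coefficient of A(x)B(x).
Σ = 2·75582 + 1·43758 + 3·24310 + 4·12870 + 7·6435 + 11·3003 + 18·1287 + 29·495 + 47·165 + 76·45 + 123·9 + 199·1 = 447412.

447412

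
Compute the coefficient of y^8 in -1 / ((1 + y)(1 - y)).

The denominator gives the recurrence a_n = a_(n−2) for n ≥ 2; the numerator fixes a_0 = -1, a_1 = 0.
Iterating: -1, 0, -1, 0, -1, 0, -1, 0, -1, so a_8 = -1.

-1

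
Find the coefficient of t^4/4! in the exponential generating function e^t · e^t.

16

The EGF product rule gives c_4 = Σ_{k_1+k_2=4} C(4; k_1,k_2) · ∏ g_i(k_i), where e^t gives (1)^k; e^t gives (1)^k.
g_1(k) for k = 0…4: 1, 1, 1, 1, 1.
g_2(k) for k = 0…4: 1, 1, 1, 1, 1.
c_4 = Σ_k C(4,k)·g_1(k)·g_2(4−k) = 1·1·1 + 4·1·1 + 6·1·1 + 4·1·1 + 1·1·1 = 1 + 4 + 6 + 4 + 1 = 16.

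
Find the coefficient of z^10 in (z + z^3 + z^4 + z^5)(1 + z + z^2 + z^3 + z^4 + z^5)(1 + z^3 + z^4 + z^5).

(z + z^3 + z^4 + z^5) has coefficients 0,1,0,1,1,1 for degrees 0…5.
(1 + z + z^2 + z^3 + z^4 + z^5) has coefficients 1,1,1,1,1,1,0,0,0,0,0 for degrees 0…10.
Finally multiplying by (1 + z^3 + z^4 + z^5), the product of all factors after the first has coefficients 1,1,1,2,3,4,3,3,3,2,1 for degrees 0…10.
[z^10] = 1·2 + 1·3 + 1·3 + 1·4 = 12.

12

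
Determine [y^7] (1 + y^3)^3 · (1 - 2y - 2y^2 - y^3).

(1 + y^3)^3 has coefficients 1,0,0,3,0,0,3,0 for degrees 0…7.
(1 - 2y - 2y^2 - y^3) has coefficients 1,-2,-2,-1,0,0,0,0 for degrees 0…7.
[y^7] = 1·0 + 3·0 + 3·(-2) = -6.

-6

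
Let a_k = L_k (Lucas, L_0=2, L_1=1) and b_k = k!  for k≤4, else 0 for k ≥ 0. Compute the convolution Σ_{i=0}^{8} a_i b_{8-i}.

346

The convolution is the x^8 coefficient of A(x)B(x).
Σ = 2·0 + 1·0 + 3·0 + 4·0 + 7·24 + 11·6 + 18·2 + 29·1 + 47·1 = 346.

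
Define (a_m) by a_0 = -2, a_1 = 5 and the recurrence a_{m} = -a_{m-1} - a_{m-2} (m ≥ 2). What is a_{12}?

-2

The ordinary generating function has denominator 1 + x + x^2.
Iterating the recurrence: a_0,…,a_{12} = -2, 5, -3, -2, 5, -3, -2, 5, -3, -2, 5, -3, -2.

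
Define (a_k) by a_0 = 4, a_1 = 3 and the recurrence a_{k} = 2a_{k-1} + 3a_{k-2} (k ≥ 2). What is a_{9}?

34443

The ordinary generating function has denominator 1 - 2z - 3z^2.
Iterating the recurrence: a_0,…,a_{9} = 4, 3, 18, 45, 144, 423, 1278, 3825, 11484, 34443.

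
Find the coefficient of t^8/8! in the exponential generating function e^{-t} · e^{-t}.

The EGF product rule gives c_8 = Σ_{k_1+k_2=8} C(8; k_1,k_2) · ∏ g_i(k_i), where e^{-t} gives (-1)^k; e^{-t} gives (-1)^k.
g_1(k) for k = 0…8: 1, -1, 1, -1, 1, -1, 1, -1, 1.
g_2(k) for k = 0…8: 1, -1, 1, -1, 1, -1, 1, -1, 1.
c_8 = Σ_k C(8,k)·g_1(k)·g_2(8−k) = 1·1·1 + 8·(-1)·(-1) + 28·1·1 + 56·(-1)·(-1) + 70·1·1 + 56·(-1)·(-1) + 28·1·1 + 8·(-1)·(-1) + 1·1·1 = 1 + 8 + 28 + 56 + 70 + 56 + 28 + 8 + 1 = 256.

256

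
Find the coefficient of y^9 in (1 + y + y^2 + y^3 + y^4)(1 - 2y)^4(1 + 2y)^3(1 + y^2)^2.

10

(1 + y + y^2 + y^3 + y^4) has coefficients 1,1,1,1,1 for degrees 0…4.
(1 - 2y)^4 has coefficients 1,-8,24,-32,16,0,0,0,0,0 for degrees 0…9.
Multiplying by (1 + 2y)^3 gives running coefficients 1,-2,-12,24,48,-96,-64,128,0,0 for degrees 0…9.
Finally multiplying by (1 + y^2)^2, the product of all factors after the first has coefficients 1,-2,-10,20,25,-50,20,-40,-80,160 for degrees 0…9.
[y^9] = 1·160 + 1·(-80) + 1·(-40) + 1·20 + 1·(-50) = 10.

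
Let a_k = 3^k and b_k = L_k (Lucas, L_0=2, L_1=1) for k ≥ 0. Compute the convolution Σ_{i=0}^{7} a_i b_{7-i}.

6527

Write out a_i and b_{7-i} for i = 0,…,7 and sum the products.
Σ = 1·29 + 3·18 + 9·11 + 27·7 + 81·4 + 243·3 + 729·1 + 2187·2 = 6527.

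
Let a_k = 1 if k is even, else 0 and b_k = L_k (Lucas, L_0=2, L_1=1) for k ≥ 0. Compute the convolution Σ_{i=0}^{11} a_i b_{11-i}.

The convolution is the t^11 coefficient of A(t)B(t).
Σ = 1·199 + 0·123 + 1·76 + 0·47 + 1·29 + 0·18 + 1·11 + 0·7 + 1·4 + 0·3 + 1·1 + 0·2 = 320.

320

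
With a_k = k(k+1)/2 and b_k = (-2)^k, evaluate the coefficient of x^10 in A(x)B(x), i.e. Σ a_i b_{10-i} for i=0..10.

This is [x^10] in the product of the two ordinary generating functions.
Σ = 0·1024 + 1·(-512) + 3·256 + 6·(-128) + 10·64 + 15·(-32) + 21·16 + 28·(-8) + 36·4 + 45·(-2) + 55·1 = -131.

-131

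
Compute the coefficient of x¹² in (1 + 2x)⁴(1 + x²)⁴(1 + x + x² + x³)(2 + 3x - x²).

(1 + 2x)⁴ has coefficients 1,8,24,32,16 for degrees 0…4.
(1 + x²)⁴ has coefficients 1,0,4,0,6,0,4,0,1,0,0,0,0 for degrees 0…12.
Multiplying by (1 + x + x² + x³) gives running coefficients 1,1,5,5,10,10,10,10,5,5,1,1,0 for degrees 0…12.
Finally multiplying by (2 + 3x - x²), the product of all factors after the first has coefficients 2,5,12,24,30,45,40,40,30,15,12,0,2 for degrees 0…12.
[x¹²] = 1·2 + 8·0 + 24·12 + 32·15 + 16·30 = 1250.

1250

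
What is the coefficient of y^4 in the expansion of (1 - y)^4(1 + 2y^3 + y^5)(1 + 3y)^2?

35

(1 - y)^4 has coefficients 1,-4,6,-4,1 for degrees 0…4.
(1 + 2y^3 + y^5) has coefficients 1,0,0,2,0 for degrees 0…4.
Finally multiplying by (1 + 3y)^2, the product of all factors after the first has coefficients 1,6,9,2,12 for degrees 0…4.
[y^4] = 1·12 − 4·2 + 6·9 − 4·6 + 1·1 = 35.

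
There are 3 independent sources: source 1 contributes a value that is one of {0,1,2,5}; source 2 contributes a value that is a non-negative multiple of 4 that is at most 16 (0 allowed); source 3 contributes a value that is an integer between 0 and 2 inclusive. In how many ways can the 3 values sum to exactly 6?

The generating function for the choices is (1 + z + z² + z⁵)·(1 + z⁴ + z⁸ + z¹² + z¹⁶)·(1 + z + z²); the count is [z⁶].
(1 + z + z² + z⁵) has coefficients 1,1,1,0,0,1 for degrees 0…5.
(1 + z⁴ + z⁸ + z¹² + z¹⁶) has coefficients 1,0,0,0,1,0,0 for degrees 0…6.
Finally multiplying by (1 + z + z²), the product of all factors after the first has coefficients 1,1,1,0,1,1,1 for degrees 0…6.
[z⁶] = 1·1 + 1·1 + 1·1 + 1·1 = 4.

4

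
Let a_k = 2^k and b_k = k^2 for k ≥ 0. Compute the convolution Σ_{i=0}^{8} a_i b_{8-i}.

Write out a_i and b_{8-i} for i = 0,…,8 and sum the products.
Σ = 1·64 + 2·49 + 4·36 + 8·25 + 16·16 + 32·9 + 64·4 + 128·1 + 256·0 = 1434.

1434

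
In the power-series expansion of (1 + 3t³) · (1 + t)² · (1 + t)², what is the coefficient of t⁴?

13

(1 + 3t³) has coefficients 1,0,0,3 for degrees 0…3.
(1 + t)² has coefficients 1,2,1,0,0 for degrees 0…4.
Finally multiplying by (1 + t)², the product of all factors after the first has coefficients 1,4,6,4,1 for degrees 0…4.
[t⁴] = 1·1 + 3·4 = 13.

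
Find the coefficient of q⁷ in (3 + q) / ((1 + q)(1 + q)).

The denominator gives the recurrence a_n = −2a_(n−1) − a_(n−2) for n ≥ 2; the numerator fixes a_0 = 3, a_1 = -5.
Iterating: 3, -5, 7, -9, 11, -13, 15, -17, so a_7 = -17.

-17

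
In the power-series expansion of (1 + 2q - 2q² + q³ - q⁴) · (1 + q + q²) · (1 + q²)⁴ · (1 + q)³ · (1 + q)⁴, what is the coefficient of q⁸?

(1 + 2q - 2q² + q³ - q⁴) has coefficients 1,2,-2,1,-1 for degrees 0…4.
(1 + q + q²) has coefficients 1,1,1,0,0,0,0,0,0 for degrees 0…8.
Multiplying by (1 + q²)⁴ gives running coefficients 1,1,5,4,10,6,10,4,5 for degrees 0…8.
Multiplying by (1 + q)³ gives running coefficients 1,4,11,23,38,53,62,62,53 for degrees 0…8.
Finally multiplying by (1 + q)⁴, the product of all factors after the first has coefficients 1,8,33,95,213,391,605,803,923 for degrees 0…8.
[q⁸] = 1·923 + 2·803 − 2·605 + 1·391 − 1·213 = 1497.

1497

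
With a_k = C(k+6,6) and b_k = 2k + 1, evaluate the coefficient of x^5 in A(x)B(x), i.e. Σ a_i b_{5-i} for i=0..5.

This is [x^5] in the product of the two ordinary generating functions.
Σ = 1·11 + 7·9 + 28·7 + 84·5 + 210·3 + 462·1 = 1782.

1782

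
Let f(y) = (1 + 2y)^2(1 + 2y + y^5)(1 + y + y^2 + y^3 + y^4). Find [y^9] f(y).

(1 + 2y)^2 has coefficients 1,4,4 for degrees 0…2.
(1 + 2y + y^5) has coefficients 1,2,0,0,0,1,0,0,0,0 for degrees 0…9.
Finally multiplying by (1 + y + y^2 + y^3 + y^4), the product of all factors after the first has coefficients 1,3,3,3,3,3,1,1,1,1 for degrees 0…9.
[y^9] = 1·1 + 4·1 + 4·1 = 9.

9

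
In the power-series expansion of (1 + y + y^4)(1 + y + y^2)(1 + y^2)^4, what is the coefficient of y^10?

12

(1 + y + y^4) has coefficients 1,1,0,0,1 for degrees 0…4.
(1 + y + y^2) has coefficients 1,1,1,0,0,0,0,0,0,0,0 for degrees 0…10.
Finally multiplying by (1 + y^2)^4, the product of all factors after the first has coefficients 1,1,5,4,10,6,10,4,5,1,1 for degrees 0…10.
[y^10] = 1·1 + 1·1 + 1·10 = 12.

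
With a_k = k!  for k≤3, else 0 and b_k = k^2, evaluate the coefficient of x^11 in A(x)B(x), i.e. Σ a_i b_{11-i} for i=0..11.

767

This is [x^11] in the product of the two ordinary generating functions.
Σ = 1·121 + 1·100 + 2·81 + 6·64 + 0·49 + 0·36 + 0·25 + 0·16 + 0·9 + 0·4 + 0·1 + 0·0 = 767.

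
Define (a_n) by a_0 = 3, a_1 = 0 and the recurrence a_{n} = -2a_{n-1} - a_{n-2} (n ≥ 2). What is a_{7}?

18

The ordinary generating function has denominator 1 + 2z + z^2.
Iterating the recurrence: a_0,…,a_{7} = 3, 0, -3, 6, -9, 12, -15, 18.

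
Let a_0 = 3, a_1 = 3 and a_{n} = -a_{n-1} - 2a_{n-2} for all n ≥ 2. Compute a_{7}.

51

The ordinary generating function has denominator 1 + x + 2x^2.
Iterating the recurrence: a_0,…,a_{7} = 3, 3, -9, 3, 15, -21, -9, 51.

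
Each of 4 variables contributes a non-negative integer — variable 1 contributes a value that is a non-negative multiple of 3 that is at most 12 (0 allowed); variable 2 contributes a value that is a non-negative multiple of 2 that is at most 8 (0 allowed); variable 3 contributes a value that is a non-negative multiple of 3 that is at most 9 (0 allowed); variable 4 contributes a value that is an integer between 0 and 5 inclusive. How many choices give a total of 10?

The generating function for the choices is (1 + t³ + t⁶ + t⁹ + t¹²)·(1 + t² + t⁴ + t⁶ + t⁸)·(1 + t³ + t⁶ + t⁹)·(1 + t + t² + t³ + t⁴ + t⁵); the count is [t¹⁰].
(1 + t³ + t⁶ + t⁹ + t¹²) has coefficients 1,0,0,1,0,0,1,0,0,1,0 for degrees 0…10.
(1 + t² + t⁴ + t⁶ + t⁸) has coefficients 1,0,1,0,1,0,1,0,1,0,0 for degrees 0…10.
Multiplying by (1 + t³ + t⁶ + t⁹) gives running coefficients 1,0,1,1,1,1,2,1,2,2,1 for degrees 0…10.
Finally multiplying by (1 + t + t² + t³ + t⁴ + t⁵), the product of all factors after the first has coefficients 1,1,2,3,4,5,6,7,8,9,9 for degrees 0…10.
[t¹⁰] = 1·9 + 1·7 + 1·4 + 1·1 = 21.

21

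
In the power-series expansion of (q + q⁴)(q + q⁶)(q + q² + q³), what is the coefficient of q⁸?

2

(q + q⁴) has coefficients 0,1,0,0,1 for degrees 0…4.
(q + q⁶) has coefficients 0,1,0,0,0,0,1,0,0 for degrees 0…8.
Finally multiplying by (q + q² + q³), the product of all factors after the first has coefficients 0,0,1,1,1,0,0,1,1 for degrees 0…8.
[q⁸] = 1·1 + 1·1 = 2.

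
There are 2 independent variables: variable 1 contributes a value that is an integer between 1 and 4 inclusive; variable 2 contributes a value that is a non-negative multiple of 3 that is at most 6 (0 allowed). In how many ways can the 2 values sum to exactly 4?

The generating function for the choices is (y + y^2 + y^3 + y^4)·(1 + y^3 + y^6); the count is [y^4].
(y + y^2 + y^3 + y^4) has coefficients 0,1,1,1,1 for degrees 0…4.
(1 + y^3 + y^6) has coefficients 1,0,0,1,0 for degrees 0…4.
[y^4] = 1·1 + 1·0 + 1·0 + 1·1 = 2.

2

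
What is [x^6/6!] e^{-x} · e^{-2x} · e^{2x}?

The EGF product rule gives c_6 = Σ_{k_1+k_2+k_3=6} C(6; k_1,k_2,k_3) · ∏ g_i(k_i), where e^{-x} gives (-1)^k; e^{-2x} gives (-2)^k; e^{2x} gives (2)^k.
g_1(k) for k = 0…6: 1, -1, 1, -1, 1, -1, 1.
g_2(k) for k = 0…6: 1, -2, 4, -8, 16, -32, 64.
g_3(k) for k = 0…6: 1, 2, 4, 8, 16, 32, 64.
First combine the last two factors: h(k) = Σ_j C(k,j)·g_2(j)·g_3(k−j) for k = 0…6: 1, 0, 0, 0, 0, 0, 0.
c_6 = Σ_k C(6,k)·g_1(k)·h(6−k) = 1·1·1 = 1.

1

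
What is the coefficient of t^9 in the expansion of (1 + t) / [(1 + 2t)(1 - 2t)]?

256

The denominator gives the recurrence a_n = 4a_(n−2) for n ≥ 2; the numerator fixes a_0 = 1, a_1 = 1.
Iterating: 1, 1, 4, 4, 16, 16, 64, 64, 256, 256, so a_9 = 256.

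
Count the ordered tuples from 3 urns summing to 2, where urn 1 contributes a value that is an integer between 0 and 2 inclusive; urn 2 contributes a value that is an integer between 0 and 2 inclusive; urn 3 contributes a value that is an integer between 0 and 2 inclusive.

6

The generating function for the choices is (1 + x + x^2)·(1 + x + x^2)·(1 + x + x^2); the count is [x^2].
(1 + x + x^2) has coefficients 1,1,1 for degrees 0…2.
(1 + x + x^2) has coefficients 1,1,1 for degrees 0…2.
Finally multiplying by (1 + x + x^2), the product of all factors after the first has coefficients 1,2,3 for degrees 0…2.
[x^2] = 1·3 + 1·2 + 1·1 = 6.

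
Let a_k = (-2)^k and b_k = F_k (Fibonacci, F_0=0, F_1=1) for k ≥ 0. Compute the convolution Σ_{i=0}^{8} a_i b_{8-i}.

Write out a_i and b_{8-i} for i = 0,…,8 and sum the products.
Σ = 1·21 − 2·13 + 4·8 − 8·5 + 16·3 − 32·2 + 64·1 − 128·1 + 256·0 = -93.

-93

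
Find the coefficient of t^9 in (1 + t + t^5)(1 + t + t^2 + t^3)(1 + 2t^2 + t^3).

(1 + t + t^5) has coefficients 1,1,0,0,0,1 for degrees 0…5.
(1 + t + t^2 + t^3) has coefficients 1,1,1,1,0,0,0,0,0,0 for degrees 0…9.
Finally multiplying by (1 + 2t^2 + t^3), the product of all factors after the first has coefficients 1,1,3,4,3,3,1,0,0,0 for degrees 0…9.
[t^9] = 1·0 + 1·0 + 1·3 = 3.

3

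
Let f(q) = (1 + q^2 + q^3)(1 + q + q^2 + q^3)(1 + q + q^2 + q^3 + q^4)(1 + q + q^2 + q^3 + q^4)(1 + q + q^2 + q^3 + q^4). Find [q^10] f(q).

(1 + q^2 + q^3) has coefficients 1,0,1,1 for degrees 0…3.
(1 + q + q^2 + q^3) has coefficients 1,1,1,1,0,0,0,0,0,0,0 for degrees 0…10.
Multiplying by (1 + q + q^2 + q^3 + q^4) gives running coefficients 1,2,3,4,4,3,2,1,0,0,0 for degrees 0…10.
Multiplying by (1 + q + q^2 + q^3 + q^4) gives running coefficients 1,3,6,10,14,16,16,14,10,6,3 for degrees 0…10.
Finally multiplying by (1 + q + q^2 + q^3 + q^4), the product of all factors after the first has coefficients 1,4,10,20,34,49,62,70,70,62,49 for degrees 0…10.
[q^10] = 1·49 + 1·70 + 1·70 = 189.

189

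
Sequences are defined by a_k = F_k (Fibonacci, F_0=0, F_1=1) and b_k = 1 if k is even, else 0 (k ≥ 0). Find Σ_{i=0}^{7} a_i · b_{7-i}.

Write out a_i and b_{7-i} for i = 0,…,7 and sum the products.
Σ = 0·0 + 1·1 + 1·0 + 2·1 + 3·0 + 5·1 + 8·0 + 13·1 = 21.

21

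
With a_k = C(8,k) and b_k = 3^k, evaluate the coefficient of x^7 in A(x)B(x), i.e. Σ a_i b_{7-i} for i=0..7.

This is [x^7] in the product of the two ordinary generating functions.
Σ = 1·2187 + 8·729 + 28·243 + 56·81 + 70·27 + 56·9 + 28·3 + 8·1 = 21845.

21845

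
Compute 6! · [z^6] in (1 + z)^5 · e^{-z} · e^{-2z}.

-621

The EGF product rule gives c_6 = Σ_{k_1+k_2+k_3=6} C(6; k_1,k_2,k_3) · ∏ g_i(k_i), where (1+z)^5 gives the falling factorial (5)_k; e^{-z} gives (-1)^k; e^{-2z} gives (-2)^k.
g_1(k) for k = 0…6: 1, 5, 20, 60, 120, 120, 0.
g_2(k) for k = 0…6: 1, -1, 1, -1, 1, -1, 1.
g_3(k) for k = 0…6: 1, -2, 4, -8, 16, -32, 64.
First combine the last two factors: h(k) = Σ_j C(k,j)·g_2(j)·g_3(k−j) for k = 0…6: 1, -3, 9, -27, 81, -243, 729.
c_6 = Σ_k C(6,k)·g_1(k)·h(6−k) = 1·1·729 + 6·5·(-243) + 15·20·81 + 20·60·(-27) + 15·120·9 + 6·120·(-3) = 729 − 7290 + 24300 − 32400 + 16200 − 2160 = -621.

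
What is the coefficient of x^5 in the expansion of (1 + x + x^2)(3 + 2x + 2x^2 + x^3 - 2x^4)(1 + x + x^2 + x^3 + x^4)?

(1 + x + x^2) has coefficients 1,1,1 for degrees 0…2.
(3 + 2x + 2x^2 + x^3 - 2x^4) has coefficients 3,2,2,1,-2,0 for degrees 0…5.
Finally multiplying by (1 + x + x^2 + x^3 + x^4), the product of all factors after the first has coefficients 3,5,7,8,6,3 for degrees 0…5.
[x^5] = 1·3 + 1·6 + 1·8 = 17.

17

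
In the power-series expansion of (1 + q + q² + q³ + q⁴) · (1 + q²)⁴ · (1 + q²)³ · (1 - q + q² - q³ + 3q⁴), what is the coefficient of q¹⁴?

(1 + q + q² + q³ + q⁴) has coefficients 1,1,1,1,1 for degrees 0…4.
(1 + q²)⁴ has coefficients 1,0,4,0,6,0,4,0,1,0,0,0,0,0,0 for degrees 0…14.
Multiplying by (1 + q²)³ gives running coefficients 1,0,7,0,21,0,35,0,35,0,21,0,7,0,1 for degrees 0…14.
Finally multiplying by (1 - q + q² - q³ + 3q⁴), the product of all factors after the first has coefficients 1,-1,8,-8,31,-28,77,-56,133,-70,161,-56,133,-28,71 for degrees 0…14.
[q¹⁴] = 1·71 + 1·(-28) + 1·133 + 1·(-56) + 1·161 = 281.

281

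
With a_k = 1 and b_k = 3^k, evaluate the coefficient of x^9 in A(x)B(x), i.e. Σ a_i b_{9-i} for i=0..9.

This is [x^9] in the product of the two ordinary generating functions.
Σ = 1·19683 + 1·6561 + 1·2187 + 1·729 + 1·243 + 1·81 + 1·27 + 1·9 + 1·3 + 1·1 = 29524.

29524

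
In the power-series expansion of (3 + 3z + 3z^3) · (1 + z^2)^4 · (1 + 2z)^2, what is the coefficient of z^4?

(3 + 3z + 3z^3) has coefficients 3,3,0,3 for degrees 0…3.
(1 + z^2)^4 has coefficients 1,0,4,0,6 for degrees 0…4.
Finally multiplying by (1 + 2z)^2, the product of all factors after the first has coefficients 1,4,8,16,22 for degrees 0…4.
[z^4] = 3·22 + 3·16 + 3·4 = 126.

126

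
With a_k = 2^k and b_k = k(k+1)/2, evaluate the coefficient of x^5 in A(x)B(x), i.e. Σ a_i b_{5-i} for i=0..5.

99

The convolution is the t^5 coefficient of A(t)B(t).
Σ = 1·15 + 2·10 + 4·6 + 8·3 + 16·1 + 32·0 = 99.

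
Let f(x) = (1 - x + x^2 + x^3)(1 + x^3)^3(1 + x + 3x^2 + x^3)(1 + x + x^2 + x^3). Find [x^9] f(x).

(1 - x + x^2 + x^3) has coefficients 1,-1,1,1 for degrees 0…3.
(1 + x^3)^3 has coefficients 1,0,0,3,0,0,3,0,0,1 for degrees 0…9.
Multiplying by (1 + x + 3x^2 + x^3) gives running coefficients 1,1,3,4,3,9,6,3,9,4 for degrees 0…9.
Finally multiplying by (1 + x + x^2 + x^3), the product of all factors after the first has coefficients 1,2,5,9,11,19,22,21,27,22 for degrees 0…9.
[x^9] = 1·22 − 1·27 + 1·21 + 1·22 = 38.

38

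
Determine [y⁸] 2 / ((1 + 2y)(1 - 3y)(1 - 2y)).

Partial fractions give a closed form: a_n = (2/5)·(-2)^n + (18/5)·3^n + (-2)·2^n.
At n = 8: a_8 = 23210.

23210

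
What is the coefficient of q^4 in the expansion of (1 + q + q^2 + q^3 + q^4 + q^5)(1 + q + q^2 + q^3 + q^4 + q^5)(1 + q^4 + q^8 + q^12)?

(1 + q + q^2 + q^3 + q^4 + q^5) has coefficients 1,1,1,1,1 for degrees 0…4.
(1 + q + q^2 + q^3 + q^4 + q^5) has coefficients 1,1,1,1,1 for degrees 0…4.
Finally multiplying by (1 + q^4 + q^8 + q^12), the product of all factors after the first has coefficients 1,1,1,1,2 for degrees 0…4.
[q^4] = 1·2 + 1·1 + 1·1 + 1·1 + 1·1 = 6.

6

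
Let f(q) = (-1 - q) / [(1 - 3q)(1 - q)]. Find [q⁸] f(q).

Partial fractions give a closed form: a_n = (-2)·3^n + (1)·1^n.
At n = 8: a_8 = -13121.

-13121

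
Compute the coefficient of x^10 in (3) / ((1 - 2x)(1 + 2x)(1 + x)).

Partial fractions give a closed form: a_n = (1)·2^n + (3)·(-2)^n + (-1)·(-1)^n.
At n = 10: a_10 = 4095.

4095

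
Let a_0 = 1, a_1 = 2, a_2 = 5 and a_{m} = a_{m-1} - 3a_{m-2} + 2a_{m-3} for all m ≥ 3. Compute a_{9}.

The ordinary generating function has denominator 1 - x + 3x^2 - 2x^3.
Iterating the recurrence: a_0,…,a_{9} = 1, 2, 5, 1, -10, -3, 29, 18, -75, -71.

-71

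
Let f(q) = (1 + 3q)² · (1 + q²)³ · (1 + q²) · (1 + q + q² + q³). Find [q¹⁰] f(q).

76

(1 + 3q)² has coefficients 1,6,9 for degrees 0…2.
(1 + q²)³ has coefficients 1,0,3,0,3,0,1,0,0,0,0 for degrees 0…10.
Multiplying by (1 + q²) gives running coefficients 1,0,4,0,6,0,4,0,1,0,0 for degrees 0…10.
Finally multiplying by (1 + q + q² + q³), the product of all factors after the first has coefficients 1,1,5,5,10,10,10,10,5,5,1 for degrees 0…10.
[q¹⁰] = 1·1 + 6·5 + 9·5 = 76.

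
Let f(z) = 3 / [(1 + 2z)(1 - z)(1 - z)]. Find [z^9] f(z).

The denominator gives the recurrence a_n = 3a_(n−2) − 2a_(n−3) for n ≥ 3; the numerator fixes a_0 = 3, a_1 = 0, a_2 = 9.
Iterating: 3, 0, 9, -6, 27, -36, 93, -162, 351, -672, so a_9 = -672.

-672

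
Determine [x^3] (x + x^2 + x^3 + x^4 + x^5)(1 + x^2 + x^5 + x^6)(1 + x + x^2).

(x + x^2 + x^3 + x^4 + x^5) has coefficients 0,1,1,1 for degrees 0…3.
(1 + x^2 + x^5 + x^6) has coefficients 1,0,1,0 for degrees 0…3.
Finally multiplying by (1 + x + x^2), the product of all factors after the first has coefficients 1,1,2,1 for degrees 0…3.
[x^3] = 1·2 + 1·1 + 1·1 = 4.

4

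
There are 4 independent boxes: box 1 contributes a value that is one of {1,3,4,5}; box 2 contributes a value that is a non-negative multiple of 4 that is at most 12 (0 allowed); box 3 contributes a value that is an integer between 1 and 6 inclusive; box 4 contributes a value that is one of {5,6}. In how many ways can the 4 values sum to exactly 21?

11

The generating function for the choices is (z + z³ + z⁴ + z⁵)·(1 + z⁴ + z⁸ + z¹²)·(z + z² + z³ + z⁴ + z⁵ + z⁶)·(z⁵ + z⁶); the count is [z²¹].
(z + z³ + z⁴ + z⁵) has coefficients 0,1,0,1,1,1 for degrees 0…5.
(1 + z⁴ + z⁸ + z¹²) has coefficients 1,0,0,0,1,0,0,0,1,0,0,0,1,0,0,0,0,0,0,0,0,0 for degrees 0…21.
Multiplying by (z + z² + z³ + z⁴ + z⁵ + z⁶) gives running coefficients 0,1,1,1,1,2,2,1,1,2,2,1,1,2,2,1,1,1,1,0,0,0 for degrees 0…21.
Finally multiplying by (z⁵ + z⁶), the product of all factors after the first has coefficients 0,0,0,0,0,0,1,2,2,2,3,4,3,2,3,4,3,2,3,4,3,2 for degrees 0…21.
[z²¹] = 1·3 + 1·3 + 1·2 + 1·3 = 11.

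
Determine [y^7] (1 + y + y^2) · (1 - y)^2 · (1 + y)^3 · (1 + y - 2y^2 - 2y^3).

(1 + y + y^2) has coefficients 1,1,1 for degrees 0…2.
(1 - y)^2 has coefficients 1,-2,1,0,0,0,0,0 for degrees 0…7.
Multiplying by (1 + y)^3 gives running coefficients 1,1,-2,-2,1,1,0,0 for degrees 0…7.
Finally multiplying by (1 + y - 2y^2 - 2y^3), the product of all factors after the first has coefficients 1,2,-3,-8,1,10,3,-4 for degrees 0…7.
[y^7] = 1·(-4) + 1·3 + 1·10 = 9.

9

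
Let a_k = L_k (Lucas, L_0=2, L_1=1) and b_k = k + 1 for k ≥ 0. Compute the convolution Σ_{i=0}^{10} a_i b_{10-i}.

828

Write out a_i and b_{10-i} for i = 0,…,10 and sum the products.
Σ = 2·11 + 1·10 + 3·9 + 4·8 + 7·7 + 11·6 + 18·5 + 29·4 + 47·3 + 76·2 + 123·1 = 828.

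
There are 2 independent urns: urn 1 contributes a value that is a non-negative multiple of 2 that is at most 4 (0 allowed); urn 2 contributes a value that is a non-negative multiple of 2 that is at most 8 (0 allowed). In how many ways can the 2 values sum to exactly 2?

2

The generating function for the choices is (1 + z² + z⁴)·(1 + z² + z⁴ + z⁶ + z⁸); the count is [z²].
(1 + z² + z⁴) has coefficients 1,0,1 for degrees 0…2.
(1 + z² + z⁴ + z⁶ + z⁸) has coefficients 1,0,1 for degrees 0…2.
[z²] = 1·1 + 1·1 = 2.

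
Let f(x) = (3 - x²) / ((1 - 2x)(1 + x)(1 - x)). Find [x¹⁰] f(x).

Partial fractions give a closed form: a_n = (11/3)·2^n + (1/3)·(-1)^n + (-1)·1^n.
At n = 10: a_10 = 3754.

3754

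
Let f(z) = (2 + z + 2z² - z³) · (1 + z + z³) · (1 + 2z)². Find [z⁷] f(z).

4

(2 + z + 2z² - z³) has coefficients 2,1,2,-1 for degrees 0…3.
(1 + z + z³) has coefficients 1,1,0,1,0,0,0,0 for degrees 0…7.
Finally multiplying by (1 + 2z)², the product of all factors after the first has coefficients 1,5,8,5,4,4,0,0 for degrees 0…7.
[z⁷] = 2·0 + 1·0 + 2·4 − 1·4 = 4.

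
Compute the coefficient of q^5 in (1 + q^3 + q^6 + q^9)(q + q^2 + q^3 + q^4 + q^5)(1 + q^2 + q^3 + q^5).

(1 + q^3 + q^6 + q^9) has coefficients 1,0,0,1,0,0 for degrees 0…5.
(q + q^2 + q^3 + q^4 + q^5) has coefficients 0,1,1,1,1,1 for degrees 0…5.
Finally multiplying by (1 + q^2 + q^3 + q^5), the product of all factors after the first has coefficients 0,1,1,2,3,3 for degrees 0…5.
[q^5] = 1·3 + 1·1 = 4.

4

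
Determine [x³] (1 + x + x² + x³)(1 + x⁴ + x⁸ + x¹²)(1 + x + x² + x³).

4

(1 + x + x² + x³) has coefficients 1,1,1,1 for degrees 0…3.
(1 + x⁴ + x⁸ + x¹²) has coefficients 1,0,0,0 for degrees 0…3.
Finally multiplying by (1 + x + x² + x³), the product of all factors after the first has coefficients 1,1,1,1 for degrees 0…3.
[x³] = 1·1 + 1·1 + 1·1 + 1·1 = 4.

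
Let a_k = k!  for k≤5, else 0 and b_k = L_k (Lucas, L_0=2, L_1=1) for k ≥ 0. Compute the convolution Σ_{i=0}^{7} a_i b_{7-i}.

This is [x^7] in the product of the two ordinary generating functions.
Σ = 1·29 + 1·18 + 2·11 + 6·7 + 24·4 + 120·3 + 0·1 + 0·2 = 567.

567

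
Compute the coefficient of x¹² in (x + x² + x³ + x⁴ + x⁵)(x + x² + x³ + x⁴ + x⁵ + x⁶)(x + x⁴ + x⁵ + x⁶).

(x + x² + x³ + x⁴ + x⁵) has coefficients 0,1,1,1,1,1 for degrees 0…5.
(x + x² + x³ + x⁴ + x⁵ + x⁶) has coefficients 0,1,1,1,1,1,1,0,0,0,0,0,0 for degrees 0…12.
Finally multiplying by (x + x⁴ + x⁵ + x⁶), the product of all factors after the first has coefficients 0,0,1,1,1,2,3,4,3,3,3,2,1 for degrees 0…12.
[x¹²] = 1·2 + 1·3 + 1·3 + 1·3 + 1·4 = 15.

15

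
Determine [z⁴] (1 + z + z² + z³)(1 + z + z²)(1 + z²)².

9

(1 + z + z² + z³) has coefficients 1,1,1,1 for degrees 0…3.
(1 + z + z²) has coefficients 1,1,1,0,0 for degrees 0…4.
Finally multiplying by (1 + z²)², the product of all factors after the first has coefficients 1,1,3,2,3 for degrees 0…4.
[z⁴] = 1·3 + 1·2 + 1·3 + 1·1 = 9.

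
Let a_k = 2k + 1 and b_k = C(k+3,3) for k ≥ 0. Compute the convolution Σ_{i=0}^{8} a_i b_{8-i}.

Write out a_i and b_{8-i} for i = 0,…,8 and sum the products.
Σ = 1·165 + 3·120 + 5·84 + 7·56 + 9·35 + 11·20 + 13·10 + 15·4 + 17·1 = 2079.

2079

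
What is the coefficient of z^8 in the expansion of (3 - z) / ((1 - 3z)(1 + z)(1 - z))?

Partial fractions give a closed form: a_n = (3)·3^n + (1/2)·(-1)^n + (-1/2)·1^n.
At n = 8: a_8 = 19683.

19683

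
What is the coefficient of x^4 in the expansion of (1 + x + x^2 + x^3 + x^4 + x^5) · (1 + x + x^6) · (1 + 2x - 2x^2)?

2

(1 + x + x^2 + x^3 + x^4 + x^5) has coefficients 1,1,1,1,1 for degrees 0…4.
(1 + x + x^6) has coefficients 1,1,0,0,0 for degrees 0…4.
Finally multiplying by (1 + 2x - 2x^2), the product of all factors after the first has coefficients 1,3,0,-2,0 for degrees 0…4.
[x^4] = 1·0 + 1·(-2) + 1·0 + 1·3 + 1·1 = 2.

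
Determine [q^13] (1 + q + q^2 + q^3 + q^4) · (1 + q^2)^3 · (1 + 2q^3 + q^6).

(1 + q + q^2 + q^3 + q^4) has coefficients 1,1,1,1,1 for degrees 0…4.
(1 + q^2)^3 has coefficients 1,0,3,0,3,0,1,0,0,0,0,0,0,0 for degrees 0…13.
Finally multiplying by (1 + 2q^3 + q^6), the product of all factors after the first has coefficients 1,0,3,2,3,6,2,6,3,2,3,0,1,0 for degrees 0…13.
[q^13] = 1·0 + 1·1 + 1·0 + 1·3 + 1·2 = 6.

6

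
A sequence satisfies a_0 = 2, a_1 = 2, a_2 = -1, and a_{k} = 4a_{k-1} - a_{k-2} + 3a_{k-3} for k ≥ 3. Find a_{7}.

368

The ordinary generating function has denominator 1 - 4z + z^2 - 3z^3.
Iterating the recurrence: a_0,…,a_{7} = 2, 2, -1, 0, 7, 25, 93, 368.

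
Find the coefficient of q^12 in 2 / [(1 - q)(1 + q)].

Partial fractions give a closed form: a_n = (1)·1^n + (1)·(-1)^n.
At n = 12: a_12 = 2.

2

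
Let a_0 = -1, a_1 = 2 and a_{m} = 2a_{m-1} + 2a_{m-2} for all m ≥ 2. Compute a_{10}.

8480

The ordinary generating function has denominator 1 - 2y - 2y^2.
Iterating the recurrence: a_0,…,a_{10} = -1, 2, 2, 8, 20, 56, 152, 416, 1136, 3104, 8480.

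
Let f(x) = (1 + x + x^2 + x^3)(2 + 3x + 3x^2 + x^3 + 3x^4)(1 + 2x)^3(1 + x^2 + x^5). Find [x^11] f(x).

(1 + x + x^2 + x^3) has coefficients 1,1,1,1 for degrees 0…3.
(2 + 3x + 3x^2 + x^3 + 3x^4) has coefficients 2,3,3,1,3,0,0,0,0,0,0,0 for degrees 0…11.
Multiplying by (1 + 2x)^3 gives running coefficients 2,15,45,71,69,54,44,24,0,0,0,0 for degrees 0…11.
Finally multiplying by (1 + x^2 + x^5), the product of all factors after the first has coefficients 2,15,47,86,114,127,128,123,115,93,54,44 for degrees 0…11.
[x^11] = 1·44 + 1·54 + 1·93 + 1·115 = 306.

306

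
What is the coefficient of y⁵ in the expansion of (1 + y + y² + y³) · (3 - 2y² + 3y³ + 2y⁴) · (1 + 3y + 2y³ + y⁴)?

17

(1 + y + y² + y³) has coefficients 1,1,1,1 for degrees 0…3.
(3 - 2y² + 3y³ + 2y⁴) has coefficients 3,0,-2,3,2,0 for degrees 0…5.
Finally multiplying by (1 + 3y + 2y³ + y⁴), the product of all factors after the first has coefficients 3,9,-2,3,14,2 for degrees 0…5.
[y⁵] = 1·2 + 1·14 + 1·3 + 1·(-2) = 17.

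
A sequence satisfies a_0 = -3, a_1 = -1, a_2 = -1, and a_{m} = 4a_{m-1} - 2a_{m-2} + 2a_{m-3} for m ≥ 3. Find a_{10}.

-68432

The ordinary generating function has denominator 1 - 4q + 2q^2 - 2q^3.
Iterating the recurrence: a_0,…,a_{10} = -3, -1, -1, -8, -32, -114, -408, -1468, -5284, -19016, -68432.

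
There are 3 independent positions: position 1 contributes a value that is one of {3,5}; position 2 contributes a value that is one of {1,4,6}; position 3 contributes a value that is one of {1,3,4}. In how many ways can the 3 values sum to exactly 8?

The generating function for the choices is (z³ + z⁵)·(z + z⁴ + z⁶)·(z + z³ + z⁴); the count is [z⁸].
(z³ + z⁵) has coefficients 0,0,0,1,0,1 for degrees 0…5.
(z + z⁴ + z⁶) has coefficients 0,1,0,0,1,0,1,0,0 for degrees 0…8.
Finally multiplying by (z + z³ + z⁴), the product of all factors after the first has coefficients 0,0,1,0,1,2,0,2,1 for degrees 0…8.
[z⁸] = 1·2 + 1·0 = 2.

2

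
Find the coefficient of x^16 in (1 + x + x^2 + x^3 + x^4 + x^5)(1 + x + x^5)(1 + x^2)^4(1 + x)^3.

(1 + x + x^2 + x^3 + x^4 + x^5) has coefficients 1,1,1,1,1,1 for degrees 0…5.
(1 + x + x^5) has coefficients 1,1,0,0,0,1,0,0,0,0,0,0,0,0,0,0,0 for degrees 0…16.
Multiplying by (1 + x^2)^4 gives running coefficients 1,1,4,4,6,7,4,8,1,7,0,4,0,1,0,0,0 for degrees 0…16.
Finally multiplying by (1 + x)^3, the product of all factors after the first has coefficients 1,4,10,20,31,41,47,47,44,38,32,26,19,13,7,3,1 for degrees 0…16.
[x^16] = 1·1 + 1·3 + 1·7 + 1·13 + 1·19 + 1·26 = 69.

69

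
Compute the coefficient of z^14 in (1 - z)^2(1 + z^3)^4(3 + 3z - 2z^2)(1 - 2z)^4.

(1 - z)^2 has coefficients 1,-2,1 for degrees 0…2.
(1 + z^3)^4 has coefficients 1,0,0,4,0,0,6,0,0,4,0,0,1,0,0 for degrees 0…14.
Multiplying by (3 + 3z - 2z^2) gives running coefficients 3,3,-2,12,12,-8,18,18,-12,12,12,-8,3,3,-2 for degrees 0…14.
Finally multiplying by (1 - 2z)^4, the product of all factors after the first has coefficients 3,-21,46,4,-180,296,-46,-510,724,-164,-660,856,-221,-405,494 for degrees 0…14.
[z^14] = 1·494 − 2·(-405) + 1·(-221) = 1083.

1083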